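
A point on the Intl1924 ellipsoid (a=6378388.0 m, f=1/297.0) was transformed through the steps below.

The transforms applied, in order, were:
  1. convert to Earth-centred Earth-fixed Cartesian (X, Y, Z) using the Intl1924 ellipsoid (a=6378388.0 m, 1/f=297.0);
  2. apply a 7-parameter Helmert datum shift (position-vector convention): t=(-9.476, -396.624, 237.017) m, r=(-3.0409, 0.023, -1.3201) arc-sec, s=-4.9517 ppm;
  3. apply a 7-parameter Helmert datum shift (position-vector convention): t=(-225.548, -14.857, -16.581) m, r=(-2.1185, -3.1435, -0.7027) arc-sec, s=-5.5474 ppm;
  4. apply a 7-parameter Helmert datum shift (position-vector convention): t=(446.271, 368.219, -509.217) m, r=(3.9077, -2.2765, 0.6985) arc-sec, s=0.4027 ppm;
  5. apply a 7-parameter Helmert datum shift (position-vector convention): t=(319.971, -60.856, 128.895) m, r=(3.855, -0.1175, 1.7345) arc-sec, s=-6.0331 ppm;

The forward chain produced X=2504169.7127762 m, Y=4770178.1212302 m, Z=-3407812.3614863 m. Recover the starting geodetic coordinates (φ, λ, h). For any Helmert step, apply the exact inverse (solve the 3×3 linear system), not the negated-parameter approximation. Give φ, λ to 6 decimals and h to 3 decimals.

start: X=2504169.7128, Y=4770178.1212, Z=-3407812.3615 m
→ Helmert⁻¹: X=2503903.0193, Y=4770183.0062, Z=-3408052.3961
→ Helmert⁻¹: X=2503434.2830, Y=4769739.8303, Z=-3407659.7998
→ Helmert⁻¹: X=2503605.5371, Y=4769824.6757, Z=-3407651.2879
→ Helmert⁻¹: X=2503597.2602, Y=4770311.1843, Z=-3407834.5733
→ geod (Bowring, a=6378388.000): φ=-32.49054600°, λ=62.30821200°, h=2503.3580 m

φ=-32.490546°, λ=62.308212°, h=2503.358 m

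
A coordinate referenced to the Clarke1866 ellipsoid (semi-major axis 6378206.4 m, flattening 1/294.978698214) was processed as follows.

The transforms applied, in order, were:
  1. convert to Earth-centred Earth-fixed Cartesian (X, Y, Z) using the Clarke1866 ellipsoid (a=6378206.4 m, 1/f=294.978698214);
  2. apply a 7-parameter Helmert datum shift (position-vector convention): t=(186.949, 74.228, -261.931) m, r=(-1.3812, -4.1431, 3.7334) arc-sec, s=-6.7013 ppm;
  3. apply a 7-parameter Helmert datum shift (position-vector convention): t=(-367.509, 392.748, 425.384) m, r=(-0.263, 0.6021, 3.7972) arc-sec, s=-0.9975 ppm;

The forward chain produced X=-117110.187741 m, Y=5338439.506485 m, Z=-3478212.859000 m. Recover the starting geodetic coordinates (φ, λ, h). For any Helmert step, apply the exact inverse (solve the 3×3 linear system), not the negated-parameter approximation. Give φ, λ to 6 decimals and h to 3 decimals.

φ=-33.260856°, λ=91.253420°, h=648.806 m

start: X=-117110.1877, Y=5338439.5065, Z=-3478212.8590 m
→ Helmert⁻¹: X=-116634.3707, Y=5338058.6658, Z=-3478635.2471
→ Helmert⁻¹: X=-116795.3511, Y=5338045.6154, Z=-3478358.5350
→ geod (Bowring, a=6378206.400): φ=-33.26085600°, λ=91.25342000°, h=648.8060 m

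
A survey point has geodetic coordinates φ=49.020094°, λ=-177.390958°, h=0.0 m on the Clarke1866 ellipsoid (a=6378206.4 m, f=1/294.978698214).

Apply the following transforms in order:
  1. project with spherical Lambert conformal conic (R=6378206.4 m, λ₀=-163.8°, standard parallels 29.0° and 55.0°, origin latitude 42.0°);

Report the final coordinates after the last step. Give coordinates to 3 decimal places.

E=-969097.673 m, N=840716.386 m

start: φ=49.020094°, λ=-177.390958°, h=0.000 m
→ lcc (R=6378206.4, λ₀=-163.8°): E=-969097.6733, N=840716.3858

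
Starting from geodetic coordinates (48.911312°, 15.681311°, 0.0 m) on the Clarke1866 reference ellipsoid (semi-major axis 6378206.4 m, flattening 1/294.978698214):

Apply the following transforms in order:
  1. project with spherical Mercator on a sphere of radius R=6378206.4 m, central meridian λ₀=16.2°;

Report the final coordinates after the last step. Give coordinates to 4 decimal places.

E=-57740.8236 m, N=6259894.3848 m

start: φ=48.911312°, λ=15.681311°, h=0.000 m
→ merc (R=6378206.4, λ₀=16.2°): E=-57740.8236, N=6259894.3848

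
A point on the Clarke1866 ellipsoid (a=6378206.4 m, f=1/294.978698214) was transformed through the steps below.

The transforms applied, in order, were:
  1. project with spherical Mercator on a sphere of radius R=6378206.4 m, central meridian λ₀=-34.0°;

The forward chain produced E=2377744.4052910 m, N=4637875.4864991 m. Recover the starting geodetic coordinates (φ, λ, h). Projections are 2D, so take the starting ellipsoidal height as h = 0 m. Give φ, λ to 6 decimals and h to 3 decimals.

φ=38.412231°, λ=-12.640591°, h=0.000 m

start: E=2377744.4053, N=4637875.4865 m
→ merc⁻¹: φ=38.41223100°, λ=-12.64059100°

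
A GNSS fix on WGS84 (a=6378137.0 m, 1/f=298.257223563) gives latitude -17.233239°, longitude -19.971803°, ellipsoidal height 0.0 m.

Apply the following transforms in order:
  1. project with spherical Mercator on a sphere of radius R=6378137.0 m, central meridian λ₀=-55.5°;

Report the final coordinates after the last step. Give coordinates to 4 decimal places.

start: φ=-17.233239°, λ=-19.971803°, h=0.000 m
→ merc (R=6378137.0, λ₀=-55.5°): E=3954980.7988, N=-1947992.4143

E=3954980.7988 m, N=-1947992.4143 m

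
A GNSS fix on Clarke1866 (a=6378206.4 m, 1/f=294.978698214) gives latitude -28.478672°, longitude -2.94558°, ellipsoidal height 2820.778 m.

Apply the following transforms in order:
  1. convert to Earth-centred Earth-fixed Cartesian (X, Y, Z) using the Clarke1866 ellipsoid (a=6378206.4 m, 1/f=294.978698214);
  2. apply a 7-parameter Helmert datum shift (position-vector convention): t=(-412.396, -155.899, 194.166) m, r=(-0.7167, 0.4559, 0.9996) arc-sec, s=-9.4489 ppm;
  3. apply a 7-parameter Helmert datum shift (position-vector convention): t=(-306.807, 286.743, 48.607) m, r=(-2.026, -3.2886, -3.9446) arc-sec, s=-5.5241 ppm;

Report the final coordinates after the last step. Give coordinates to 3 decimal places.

X=5605026.012 m, Y=-288433.388 m, Z=-3024047.875 m

start: φ=-28.478672°, λ=-2.945580°, h=2820.778 m
→ ECEF (a=6378206.400, f=1/294.978698214): X=5605791.7370, Y=-288448.3094, Z=-3024416.7465
→ Helmert 7p (PV): X=5605321.0856, Y=-288584.8251, Z=-3024205.3910
→ Helmert 7p (PV): X=5605026.0118, Y=-288433.3878, Z=-3024047.8750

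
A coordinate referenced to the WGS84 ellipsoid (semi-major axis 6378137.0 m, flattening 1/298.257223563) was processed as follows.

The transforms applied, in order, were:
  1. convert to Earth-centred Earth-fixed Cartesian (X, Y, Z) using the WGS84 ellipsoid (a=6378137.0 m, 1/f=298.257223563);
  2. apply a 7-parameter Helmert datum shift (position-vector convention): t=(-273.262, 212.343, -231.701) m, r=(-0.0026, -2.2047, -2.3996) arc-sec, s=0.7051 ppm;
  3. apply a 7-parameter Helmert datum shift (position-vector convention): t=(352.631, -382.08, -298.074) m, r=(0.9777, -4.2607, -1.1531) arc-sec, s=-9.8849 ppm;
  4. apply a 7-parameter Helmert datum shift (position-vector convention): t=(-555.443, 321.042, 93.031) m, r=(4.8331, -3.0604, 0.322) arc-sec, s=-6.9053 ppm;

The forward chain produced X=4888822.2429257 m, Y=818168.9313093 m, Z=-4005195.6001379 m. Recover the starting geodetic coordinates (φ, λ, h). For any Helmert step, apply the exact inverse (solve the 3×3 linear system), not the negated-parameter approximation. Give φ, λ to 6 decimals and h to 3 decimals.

φ=-39.124328°, λ=9.498023°, h=3229.719 m

start: X=4888822.2429, Y=818168.9313, Z=-4005195.6001 m
→ Helmert⁻¹: X=4889353.2962, Y=817752.0512, Z=-4005407.9947
→ Helmert⁻¹: X=4888961.6848, Y=818150.5647, Z=-4005254.3779
→ Helmert⁻¹: X=4889179.1742, Y=817994.5741, Z=-4005072.1016
→ geod (Bowring, a=6378137.000): φ=-39.12432800°, λ=9.49802300°, h=3229.7190 m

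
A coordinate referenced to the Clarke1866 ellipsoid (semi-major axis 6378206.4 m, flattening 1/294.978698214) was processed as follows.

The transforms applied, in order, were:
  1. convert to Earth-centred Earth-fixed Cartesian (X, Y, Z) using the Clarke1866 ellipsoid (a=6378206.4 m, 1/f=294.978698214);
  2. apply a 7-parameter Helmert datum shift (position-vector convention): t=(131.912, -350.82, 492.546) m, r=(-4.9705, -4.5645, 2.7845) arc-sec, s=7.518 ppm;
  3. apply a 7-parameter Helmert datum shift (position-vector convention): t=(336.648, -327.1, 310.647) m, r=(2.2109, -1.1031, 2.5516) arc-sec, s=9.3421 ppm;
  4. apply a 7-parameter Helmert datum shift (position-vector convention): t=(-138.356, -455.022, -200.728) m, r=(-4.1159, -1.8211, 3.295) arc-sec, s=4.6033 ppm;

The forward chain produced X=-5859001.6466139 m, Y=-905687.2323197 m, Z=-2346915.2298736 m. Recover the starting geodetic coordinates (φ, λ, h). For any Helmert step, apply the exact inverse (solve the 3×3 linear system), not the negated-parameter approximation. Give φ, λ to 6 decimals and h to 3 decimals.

φ=-21.733086°, λ=-171.227320°, h=1184.090 m

start: X=-5859001.6466, Y=-905687.2323, Z=-2346915.2299 m
→ Helmert⁻¹: X=-5858871.4977, Y=-905087.6236, Z=-2346670.0322
→ Helmert⁻¹: X=-5859177.1518, Y=-904704.7463, Z=-2346917.7216
→ Helmert⁻¹: X=-5859329.1642, Y=-904211.4646, Z=-2347284.7463
→ geod (Bowring, a=6378206.400): φ=-21.73308600°, λ=-171.22732000°, h=1184.0900 m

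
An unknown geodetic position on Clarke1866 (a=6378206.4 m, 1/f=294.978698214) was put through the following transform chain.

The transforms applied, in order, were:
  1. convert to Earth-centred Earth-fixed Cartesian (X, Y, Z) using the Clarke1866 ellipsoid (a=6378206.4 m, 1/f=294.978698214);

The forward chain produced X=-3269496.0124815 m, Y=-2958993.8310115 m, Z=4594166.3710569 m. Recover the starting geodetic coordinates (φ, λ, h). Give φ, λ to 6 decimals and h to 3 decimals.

φ=46.368174°, λ=-137.853942°, h=1090.107 m

start: X=-3269496.0125, Y=-2958993.8310, Z=4594166.3711 m
→ geod (Bowring, a=6378206.400): φ=46.36817400°, λ=-137.85394200°, h=1090.1070 m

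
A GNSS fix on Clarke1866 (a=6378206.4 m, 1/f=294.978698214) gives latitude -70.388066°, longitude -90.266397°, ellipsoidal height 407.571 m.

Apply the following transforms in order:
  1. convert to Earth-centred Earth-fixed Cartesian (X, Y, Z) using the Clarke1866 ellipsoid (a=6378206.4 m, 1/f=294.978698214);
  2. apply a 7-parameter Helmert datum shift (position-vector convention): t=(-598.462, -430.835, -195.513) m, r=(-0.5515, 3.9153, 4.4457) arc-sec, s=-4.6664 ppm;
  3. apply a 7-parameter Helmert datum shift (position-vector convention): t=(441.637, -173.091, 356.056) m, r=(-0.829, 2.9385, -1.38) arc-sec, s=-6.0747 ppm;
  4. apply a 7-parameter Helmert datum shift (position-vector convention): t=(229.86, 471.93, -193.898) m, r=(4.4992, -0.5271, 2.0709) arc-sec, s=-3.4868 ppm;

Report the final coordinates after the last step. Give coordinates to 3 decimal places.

start: φ=-70.388066°, λ=-90.266397°, h=407.571 m
→ ECEF (a=6378206.400, f=1/294.978698214): X=-9984.4303, Y=-2147402.5490, Z=-5985909.5507
→ Helmert 7p (PV): X=-10650.1857, Y=-2147839.5833, Z=-5986071.1999
→ Helmert 7p (PV): X=-10308.1324, Y=-2148023.6141, Z=-5985669.9963
→ Helmert 7p (PV): X=-10041.3743, Y=-2147413.7345, Z=-5985889.9039

X=-10041.374 m, Y=-2147413.734 m, Z=-5985889.904 m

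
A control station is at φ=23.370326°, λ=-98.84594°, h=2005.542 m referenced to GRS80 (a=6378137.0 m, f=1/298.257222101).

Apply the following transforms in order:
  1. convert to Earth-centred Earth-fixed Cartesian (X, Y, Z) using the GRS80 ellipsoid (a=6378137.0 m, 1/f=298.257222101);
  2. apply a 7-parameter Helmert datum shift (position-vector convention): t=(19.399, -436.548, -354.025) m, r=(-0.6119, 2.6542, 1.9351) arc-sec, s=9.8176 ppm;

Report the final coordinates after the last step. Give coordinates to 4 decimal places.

X=-901012.4296 m, Y=-5790597.2907 m, Z=2514914.3294 m

start: φ=23.370326°, λ=-98.845940°, h=2005.542 m
→ ECEF (a=6378137.000, f=1/298.257222101): X=-901109.6689, Y=-5790102.9055, Z=2515214.8885
→ Helmert 7p (PV): X=-901012.4296, Y=-5790597.2907, Z=2514914.3294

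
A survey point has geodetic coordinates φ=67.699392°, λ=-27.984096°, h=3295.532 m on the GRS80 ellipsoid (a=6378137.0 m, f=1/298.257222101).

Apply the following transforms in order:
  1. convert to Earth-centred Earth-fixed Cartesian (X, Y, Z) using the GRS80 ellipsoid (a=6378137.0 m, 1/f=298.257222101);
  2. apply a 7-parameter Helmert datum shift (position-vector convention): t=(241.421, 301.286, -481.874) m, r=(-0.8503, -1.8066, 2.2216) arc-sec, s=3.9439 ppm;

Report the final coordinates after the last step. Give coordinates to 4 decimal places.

start: φ=67.699392°, λ=-27.984096°, h=3295.532 m
→ ECEF (a=6378137.000, f=1/298.257222101): X=2144555.6010, Y=-1139516.9783, Z=5881500.7867
→ Helmert 7p (PV): X=2144766.2391, Y=-1139172.8424, Z=5881065.5897

X=2144766.2391 m, Y=-1139172.8424 m, Z=5881065.5897 m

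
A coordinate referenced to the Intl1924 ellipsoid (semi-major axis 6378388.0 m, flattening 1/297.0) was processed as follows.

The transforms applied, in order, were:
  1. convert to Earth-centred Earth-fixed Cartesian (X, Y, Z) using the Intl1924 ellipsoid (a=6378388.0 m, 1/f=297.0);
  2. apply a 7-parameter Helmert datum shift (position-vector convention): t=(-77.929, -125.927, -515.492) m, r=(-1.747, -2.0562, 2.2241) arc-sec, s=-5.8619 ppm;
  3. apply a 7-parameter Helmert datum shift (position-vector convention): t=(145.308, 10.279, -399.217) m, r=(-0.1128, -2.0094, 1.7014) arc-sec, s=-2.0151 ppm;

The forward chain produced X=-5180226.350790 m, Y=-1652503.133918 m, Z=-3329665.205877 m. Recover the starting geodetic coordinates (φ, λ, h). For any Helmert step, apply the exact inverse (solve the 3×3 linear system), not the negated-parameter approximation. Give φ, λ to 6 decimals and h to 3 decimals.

start: X=-5180226.3508, Y=-1652503.1339, Z=-3329665.2059 m
→ Helmert⁻¹: X=-5180428.1612, Y=-1652472.1909, Z=-3329223.1344
→ Helmert⁻¹: X=-5180431.5979, Y=-1652271.8976, Z=-3328689.5070
→ geod (Bowring, a=6378388.000): φ=-31.64591200°, λ=-162.31018600°, h=2991.5470 m

φ=-31.645912°, λ=-162.310186°, h=2991.547 m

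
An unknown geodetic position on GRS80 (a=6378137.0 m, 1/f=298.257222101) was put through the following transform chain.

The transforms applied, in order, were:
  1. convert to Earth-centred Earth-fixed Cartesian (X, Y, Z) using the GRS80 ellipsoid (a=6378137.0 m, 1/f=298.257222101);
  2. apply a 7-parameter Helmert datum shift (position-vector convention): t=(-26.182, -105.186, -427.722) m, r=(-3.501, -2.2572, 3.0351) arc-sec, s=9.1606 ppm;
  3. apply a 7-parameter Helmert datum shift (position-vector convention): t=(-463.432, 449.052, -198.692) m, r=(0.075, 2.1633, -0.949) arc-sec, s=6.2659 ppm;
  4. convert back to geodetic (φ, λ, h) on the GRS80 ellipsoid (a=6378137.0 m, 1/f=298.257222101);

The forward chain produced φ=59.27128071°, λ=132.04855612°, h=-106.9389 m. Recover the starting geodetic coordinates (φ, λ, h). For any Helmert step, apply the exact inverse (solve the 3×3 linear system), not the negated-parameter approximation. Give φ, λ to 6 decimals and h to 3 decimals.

φ=59.279379°, λ=132.046672°, h=35.629 m

start: φ=59.271281°, λ=132.048556°, h=-106.939 m
→ ECEF (a=6378137.000, f=1/298.257222101): X=-2188171.4662, Y=2426072.7868, Z=5459347.3410
→ Helmert⁻¹: X=-2187762.7452, Y=2425600.4556, Z=5459487.9971
→ Helmert⁻¹: X=-2187621.0812, Y=2425622.9377, Z=5459930.8139
→ geod (Bowring, a=6378137.000): φ=59.27937900°, λ=132.04667200°, h=35.6290 m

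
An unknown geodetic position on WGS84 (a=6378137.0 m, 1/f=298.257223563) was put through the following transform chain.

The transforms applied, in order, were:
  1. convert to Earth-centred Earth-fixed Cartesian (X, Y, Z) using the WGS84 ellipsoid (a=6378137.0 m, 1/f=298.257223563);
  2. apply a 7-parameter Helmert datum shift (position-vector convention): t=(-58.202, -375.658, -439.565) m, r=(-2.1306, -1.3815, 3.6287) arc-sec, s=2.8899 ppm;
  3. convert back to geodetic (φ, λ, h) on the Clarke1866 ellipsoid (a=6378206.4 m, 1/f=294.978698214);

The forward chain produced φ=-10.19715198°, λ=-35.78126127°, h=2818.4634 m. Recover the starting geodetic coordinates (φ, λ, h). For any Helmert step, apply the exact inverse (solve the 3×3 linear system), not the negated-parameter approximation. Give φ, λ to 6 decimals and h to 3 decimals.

φ=-10.193433°, λ=-35.779133°, h=2614.582 m

start: φ=-10.197152°, λ=-35.781261°, h=2818.463 m
→ ECEF (a=6378206.400, f=1/294.978698214): X=5095411.0773, Y=-3672393.6677, Z=-1122145.9663
→ Helmert⁻¹: X=5095382.4397, Y=-3672085.4508, Z=-1121775.2176
→ geod (Bowring, a=6378137.000): φ=-10.19343300°, λ=-35.77913300°, h=2614.5820 m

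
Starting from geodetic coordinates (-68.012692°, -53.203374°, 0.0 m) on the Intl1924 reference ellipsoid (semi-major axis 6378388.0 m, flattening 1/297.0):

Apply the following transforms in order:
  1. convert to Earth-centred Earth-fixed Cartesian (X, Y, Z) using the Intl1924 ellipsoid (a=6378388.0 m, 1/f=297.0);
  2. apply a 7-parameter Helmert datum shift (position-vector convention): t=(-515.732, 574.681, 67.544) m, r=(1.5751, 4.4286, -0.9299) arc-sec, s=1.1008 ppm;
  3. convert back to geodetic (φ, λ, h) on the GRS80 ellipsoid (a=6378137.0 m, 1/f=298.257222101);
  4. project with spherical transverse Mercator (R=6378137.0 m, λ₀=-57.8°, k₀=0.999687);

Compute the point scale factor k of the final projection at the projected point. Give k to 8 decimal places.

start: φ=-68.012692°, λ=-53.203374°, h=0.000 m
→ ECEF (a=6378388.000, f=1/297.0): X=1434553.4245, Y=-1917842.5842, Z=-5891759.2830
→ Helmert 7p (PV): X=1433904.1266, Y=-1917231.4904, Z=-5891743.6704
→ geod (Bowring, a=6378137.000): φ=-68.01937106°, λ=-53.20705723°, h=-170.7759 m
→ into tm (λ₀=-57.8°): φ=-68.01937106°, λ−λ₀=4.59294277°
scale k = 1.00013632

1.00013632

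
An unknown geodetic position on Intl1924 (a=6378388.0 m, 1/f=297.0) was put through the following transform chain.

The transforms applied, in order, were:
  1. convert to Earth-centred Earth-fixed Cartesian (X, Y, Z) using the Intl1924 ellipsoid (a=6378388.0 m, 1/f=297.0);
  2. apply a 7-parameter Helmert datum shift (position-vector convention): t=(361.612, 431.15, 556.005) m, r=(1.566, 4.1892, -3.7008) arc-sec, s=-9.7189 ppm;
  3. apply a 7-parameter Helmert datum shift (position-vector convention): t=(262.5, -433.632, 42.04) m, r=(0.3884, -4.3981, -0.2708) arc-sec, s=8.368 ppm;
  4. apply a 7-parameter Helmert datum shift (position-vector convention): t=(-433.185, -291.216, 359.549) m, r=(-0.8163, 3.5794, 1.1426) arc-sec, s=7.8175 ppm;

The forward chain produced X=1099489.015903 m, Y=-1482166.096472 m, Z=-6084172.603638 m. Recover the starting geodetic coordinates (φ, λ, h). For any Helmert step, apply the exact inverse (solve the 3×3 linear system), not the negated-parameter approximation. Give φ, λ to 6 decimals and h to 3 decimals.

φ=-73.238127°, λ=-53.428206°, h=-41.641 m

start: X=1099489.0159, Y=-1482166.0965, Z=-6084172.6036 m
→ Helmert⁻¹: X=1100010.9801, Y=-1481845.3100, Z=-6084471.3627
→ Helmert⁻¹: X=1099611.4854, Y=-1481409.2952, Z=-6084483.1449
→ Helmert⁻¹: X=1099410.7314, Y=-1481881.3205, Z=-6085064.7109
→ geod (Bowring, a=6378388.000): φ=-73.23812700°, λ=-53.42820600°, h=-41.6410 m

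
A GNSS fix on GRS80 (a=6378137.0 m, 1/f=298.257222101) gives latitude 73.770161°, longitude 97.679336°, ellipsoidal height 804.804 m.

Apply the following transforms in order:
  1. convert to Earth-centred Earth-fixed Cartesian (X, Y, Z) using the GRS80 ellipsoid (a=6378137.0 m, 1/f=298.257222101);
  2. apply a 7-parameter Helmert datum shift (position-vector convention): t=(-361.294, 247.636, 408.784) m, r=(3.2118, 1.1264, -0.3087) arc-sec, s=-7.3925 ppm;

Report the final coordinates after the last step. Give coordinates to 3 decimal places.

X=-239303.146 m, Y=1772484.934 m, Z=6102984.014 m

start: φ=73.770161°, λ=97.679336°, h=804.804 m
→ ECEF (a=6378137.000, f=1/298.257222101): X=-238979.5966, Y=1772345.0665, Z=6102591.4408
→ Helmert 7p (PV): X=-239303.1458, Y=1772484.9338, Z=6102984.0139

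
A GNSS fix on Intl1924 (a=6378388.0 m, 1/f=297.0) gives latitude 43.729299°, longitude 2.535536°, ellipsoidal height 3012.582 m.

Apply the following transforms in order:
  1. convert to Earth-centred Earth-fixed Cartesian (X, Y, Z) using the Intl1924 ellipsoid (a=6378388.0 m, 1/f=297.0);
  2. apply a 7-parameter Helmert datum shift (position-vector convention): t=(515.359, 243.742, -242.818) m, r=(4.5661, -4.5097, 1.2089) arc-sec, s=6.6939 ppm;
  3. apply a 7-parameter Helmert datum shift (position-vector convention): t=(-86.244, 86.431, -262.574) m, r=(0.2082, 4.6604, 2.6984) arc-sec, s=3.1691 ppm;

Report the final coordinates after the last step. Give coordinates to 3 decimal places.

X=4614660.773 m, Y=204645.114 m, Z=4388105.531 m

start: φ=43.729299°, λ=2.535536°, h=3012.582 m
→ ECEF (a=6378388.000, f=1/297.0): X=4614186.8161, Y=204327.0925, Z=4388566.2907
→ Helmert 7p (PV): X=4614635.9138, Y=204502.0950, Z=4388458.2562
→ Helmert 7p (PV): X=4614660.7729, Y=204645.1143, Z=4388105.5315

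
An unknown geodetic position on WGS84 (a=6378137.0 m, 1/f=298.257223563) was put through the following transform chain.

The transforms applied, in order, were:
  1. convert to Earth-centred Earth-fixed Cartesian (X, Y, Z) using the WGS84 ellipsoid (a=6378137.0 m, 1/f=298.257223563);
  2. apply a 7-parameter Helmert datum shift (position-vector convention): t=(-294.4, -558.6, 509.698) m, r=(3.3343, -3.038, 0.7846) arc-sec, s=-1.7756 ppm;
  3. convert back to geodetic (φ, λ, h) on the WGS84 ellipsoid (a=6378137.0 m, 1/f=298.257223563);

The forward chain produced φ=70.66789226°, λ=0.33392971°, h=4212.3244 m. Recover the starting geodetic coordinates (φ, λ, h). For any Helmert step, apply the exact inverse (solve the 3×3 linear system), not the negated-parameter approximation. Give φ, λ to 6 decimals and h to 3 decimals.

φ=70.663019°, λ=0.351373°, h=3841.039 m

start: φ=70.667892°, λ=0.333930°, h=4212.324 m
→ ECEF (a=6378137.000, f=1/298.257223563): X=2119118.7143, Y=12350.7301, Z=6000091.4929
→ Helmert⁻¹: X=2119505.2924, Y=12998.2745, Z=5999561.0202
→ geod (Bowring, a=6378137.000): φ=70.66301900°, λ=0.35137300°, h=3841.0390 m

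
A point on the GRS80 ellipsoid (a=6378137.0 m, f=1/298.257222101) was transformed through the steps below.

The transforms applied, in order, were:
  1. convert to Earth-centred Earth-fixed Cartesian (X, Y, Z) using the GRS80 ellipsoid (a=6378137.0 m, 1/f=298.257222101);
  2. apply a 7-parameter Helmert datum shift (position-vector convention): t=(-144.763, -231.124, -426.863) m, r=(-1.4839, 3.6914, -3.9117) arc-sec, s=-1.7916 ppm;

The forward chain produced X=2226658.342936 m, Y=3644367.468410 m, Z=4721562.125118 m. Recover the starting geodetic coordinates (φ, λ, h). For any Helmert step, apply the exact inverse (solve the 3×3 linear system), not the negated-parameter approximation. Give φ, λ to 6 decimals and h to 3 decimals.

start: X=2226658.3429, Y=3644367.4684, Z=4721562.1251 m
→ Helmert⁻¹: X=2226653.4694, Y=3644613.3781, Z=4722063.5171
→ geod (Bowring, a=6378137.000): φ=48.06293500°, λ=58.57742000°, h=682.3700 m

φ=48.062935°, λ=58.577420°, h=682.370 m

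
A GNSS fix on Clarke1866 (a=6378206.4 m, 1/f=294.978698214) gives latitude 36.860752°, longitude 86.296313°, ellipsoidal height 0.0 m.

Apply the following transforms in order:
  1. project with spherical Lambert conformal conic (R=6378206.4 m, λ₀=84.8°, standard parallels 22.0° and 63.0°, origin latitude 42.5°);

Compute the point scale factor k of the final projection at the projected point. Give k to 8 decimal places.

start: φ=36.860752°, λ=86.296313°, h=0.000 m
→ into lcc (λ₀=84.8°): φ=36.86075200°, λ−λ₀=1.49631300°
scale k = 0.94234283

0.94234283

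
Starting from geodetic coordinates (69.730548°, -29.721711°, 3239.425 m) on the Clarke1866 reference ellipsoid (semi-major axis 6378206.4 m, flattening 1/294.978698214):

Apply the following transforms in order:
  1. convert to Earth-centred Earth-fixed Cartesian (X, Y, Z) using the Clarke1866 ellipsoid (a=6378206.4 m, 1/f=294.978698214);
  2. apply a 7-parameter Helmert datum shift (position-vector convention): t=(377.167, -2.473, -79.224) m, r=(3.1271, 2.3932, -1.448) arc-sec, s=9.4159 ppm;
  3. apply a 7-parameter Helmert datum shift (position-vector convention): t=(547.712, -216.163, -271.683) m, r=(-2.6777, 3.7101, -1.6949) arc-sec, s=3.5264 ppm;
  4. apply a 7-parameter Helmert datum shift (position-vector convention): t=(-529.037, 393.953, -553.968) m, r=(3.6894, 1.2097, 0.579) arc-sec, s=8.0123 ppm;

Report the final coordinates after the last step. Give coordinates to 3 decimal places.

X=1926294.909 m, Y=-1099336.220 m, Z=5962676.080 m

start: φ=69.730548°, λ=-29.721711°, h=3239.425 m
→ ECEF (a=6378206.400, f=1/294.978698214): X=1925660.9379, Y=-1099344.9037, Z=5963546.3448
→ Helmert 7p (PV): X=1926117.7122, Y=-1099461.6584, Z=5963484.2633
→ Helmert 7p (PV): X=1926770.4480, Y=-1099620.1083, Z=5963213.2377
→ Helmert 7p (PV): X=1926294.9089, Y=-1099336.2203, Z=5962676.0798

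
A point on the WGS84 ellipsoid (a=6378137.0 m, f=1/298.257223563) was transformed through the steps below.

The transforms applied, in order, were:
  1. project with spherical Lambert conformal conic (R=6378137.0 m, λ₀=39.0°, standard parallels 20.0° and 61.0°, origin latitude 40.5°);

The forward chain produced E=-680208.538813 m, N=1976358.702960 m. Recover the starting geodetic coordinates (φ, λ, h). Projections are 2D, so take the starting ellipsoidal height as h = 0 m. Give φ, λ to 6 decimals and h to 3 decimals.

start: E=-680208.5388, N=1976358.7030 m
→ lcc⁻¹: φ=58.73321000°, λ=27.00084300°

φ=58.733210°, λ=27.000843°, h=0.000 m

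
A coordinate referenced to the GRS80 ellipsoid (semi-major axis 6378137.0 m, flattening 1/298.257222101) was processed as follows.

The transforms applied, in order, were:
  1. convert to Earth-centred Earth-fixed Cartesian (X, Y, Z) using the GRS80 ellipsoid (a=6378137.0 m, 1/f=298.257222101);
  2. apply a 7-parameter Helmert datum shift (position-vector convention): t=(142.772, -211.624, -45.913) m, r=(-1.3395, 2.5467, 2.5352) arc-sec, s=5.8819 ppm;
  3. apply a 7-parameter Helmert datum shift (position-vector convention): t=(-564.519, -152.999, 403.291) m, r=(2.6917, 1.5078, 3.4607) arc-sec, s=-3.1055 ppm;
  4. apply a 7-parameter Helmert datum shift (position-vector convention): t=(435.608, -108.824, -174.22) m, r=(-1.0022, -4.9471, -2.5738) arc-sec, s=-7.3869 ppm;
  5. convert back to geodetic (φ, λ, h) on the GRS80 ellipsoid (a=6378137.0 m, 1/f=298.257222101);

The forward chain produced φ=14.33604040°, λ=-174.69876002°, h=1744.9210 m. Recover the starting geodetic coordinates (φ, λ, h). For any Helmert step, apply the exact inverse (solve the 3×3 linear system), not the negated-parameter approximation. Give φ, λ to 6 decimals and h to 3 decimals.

start: φ=14.336040°, λ=-174.698760°, h=1744.921 m
→ ECEF (a=6378137.000, f=1/298.257222101): X=-6156037.6830, Y=-571212.7239, Z=1569462.6941
→ Helmert⁻¹: X=-6156473.9909, Y=-571192.5673, Z=1569793.3918
→ Helmert⁻¹: X=-6155949.6400, Y=-570917.5777, Z=1569357.4247
→ Helmert⁻¹: X=-6156082.5923, Y=-570637.1238, Z=1569314.3934
→ geod (Bowring, a=6378137.000): φ=14.33476100°, λ=-174.70411000°, h=1700.0280 m

φ=14.334761°, λ=-174.704110°, h=1700.028 m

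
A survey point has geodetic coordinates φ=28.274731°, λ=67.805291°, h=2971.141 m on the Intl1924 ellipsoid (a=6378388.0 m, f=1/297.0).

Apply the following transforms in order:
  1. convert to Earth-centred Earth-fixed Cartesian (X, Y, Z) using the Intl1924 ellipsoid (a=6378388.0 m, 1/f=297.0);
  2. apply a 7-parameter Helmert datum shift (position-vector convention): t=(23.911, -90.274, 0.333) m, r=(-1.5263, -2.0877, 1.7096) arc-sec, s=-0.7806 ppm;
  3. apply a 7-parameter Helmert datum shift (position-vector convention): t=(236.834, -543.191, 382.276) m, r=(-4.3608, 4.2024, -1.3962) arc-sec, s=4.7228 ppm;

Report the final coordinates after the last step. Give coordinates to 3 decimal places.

X=2124869.952 m, Y=5206969.942 m, Z=3005026.930 m

start: φ=28.274731°, λ=67.805291°, h=2971.141 m
→ ECEF (a=6378388.000, f=1/297.0): X=2124577.9377, Y=5207493.8883, Z=3004802.8858
→ Helmert 7p (PV): X=2124526.6156, Y=5207439.3932, Z=3004783.8431
→ Helmert 7p (PV): X=2124869.9517, Y=5206969.9417, Z=3005026.9302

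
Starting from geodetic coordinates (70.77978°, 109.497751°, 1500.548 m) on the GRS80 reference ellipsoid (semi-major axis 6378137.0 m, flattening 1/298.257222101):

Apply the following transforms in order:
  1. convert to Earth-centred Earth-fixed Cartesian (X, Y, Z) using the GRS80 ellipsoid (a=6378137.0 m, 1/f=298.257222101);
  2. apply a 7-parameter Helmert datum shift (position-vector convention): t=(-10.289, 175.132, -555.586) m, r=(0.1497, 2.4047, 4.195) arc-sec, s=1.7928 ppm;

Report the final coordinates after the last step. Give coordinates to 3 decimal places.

start: φ=70.779780°, λ=109.497751°, h=1500.548 m
→ ECEF (a=6378137.000, f=1/298.257222101): X=-703076.4052, Y=1985674.2209, Z=6001654.6367
→ Helmert 7p (PV): X=-703058.3700, Y=1985834.2578, Z=6001119.4483

X=-703058.370 m, Y=1985834.258 m, Z=6001119.448 m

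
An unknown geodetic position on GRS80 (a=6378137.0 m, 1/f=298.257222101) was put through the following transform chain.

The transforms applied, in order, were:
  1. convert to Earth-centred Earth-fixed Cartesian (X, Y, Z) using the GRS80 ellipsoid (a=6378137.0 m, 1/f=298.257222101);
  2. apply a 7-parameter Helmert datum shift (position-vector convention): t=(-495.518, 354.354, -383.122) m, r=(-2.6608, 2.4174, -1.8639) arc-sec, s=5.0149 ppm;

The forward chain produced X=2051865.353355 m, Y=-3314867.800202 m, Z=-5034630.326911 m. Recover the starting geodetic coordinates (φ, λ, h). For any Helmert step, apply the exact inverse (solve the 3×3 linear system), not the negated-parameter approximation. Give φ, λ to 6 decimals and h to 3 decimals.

φ=-52.428113°, λ=-58.237757°, h=2838.464 m

start: X=2051865.3534, Y=-3314867.8002, Z=-5034630.3269 m
→ Helmert⁻¹: X=2052439.5367, Y=-3315122.0407, Z=-5034240.6693
→ geod (Bowring, a=6378137.000): φ=-52.42811300°, λ=-58.23775700°, h=2838.4640 m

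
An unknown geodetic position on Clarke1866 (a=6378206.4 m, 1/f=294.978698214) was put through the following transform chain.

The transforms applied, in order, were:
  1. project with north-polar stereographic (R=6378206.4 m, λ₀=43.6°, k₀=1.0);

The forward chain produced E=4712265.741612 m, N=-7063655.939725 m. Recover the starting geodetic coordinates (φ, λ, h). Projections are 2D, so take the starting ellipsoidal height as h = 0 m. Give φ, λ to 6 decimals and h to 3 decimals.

φ=22.701143°, λ=77.307819°, h=0.000 m

start: E=4712265.7416, N=-7063655.9397 m
→ stereo⁻¹: φ=22.70114300°, λ=77.30781900°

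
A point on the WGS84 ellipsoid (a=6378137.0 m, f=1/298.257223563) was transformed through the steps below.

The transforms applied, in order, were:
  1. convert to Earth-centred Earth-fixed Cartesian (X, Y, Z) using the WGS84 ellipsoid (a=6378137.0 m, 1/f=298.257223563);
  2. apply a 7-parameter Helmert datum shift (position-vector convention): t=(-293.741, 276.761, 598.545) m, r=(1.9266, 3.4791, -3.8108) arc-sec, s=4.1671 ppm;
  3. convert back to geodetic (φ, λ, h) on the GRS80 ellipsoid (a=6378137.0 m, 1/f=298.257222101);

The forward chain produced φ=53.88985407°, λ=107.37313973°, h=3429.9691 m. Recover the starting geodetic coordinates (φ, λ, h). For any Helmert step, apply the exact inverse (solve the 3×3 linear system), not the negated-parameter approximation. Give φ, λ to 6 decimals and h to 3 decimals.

start: φ=53.889854°, λ=107.373140°, h=3429.969 m
→ ECEF (a=6378137.000, f=1/298.257222101): X=-1125442.7135, Y=3597200.8828, Z=5132299.2659
→ Helmert⁻¹: X=-1125297.2942, Y=3596936.2745, Z=5131626.7592
→ geod (Bowring, a=6378137.000): φ=53.88844200°, λ=107.37223100°, h=2712.2430 m

φ=53.888442°, λ=107.372231°, h=2712.243 m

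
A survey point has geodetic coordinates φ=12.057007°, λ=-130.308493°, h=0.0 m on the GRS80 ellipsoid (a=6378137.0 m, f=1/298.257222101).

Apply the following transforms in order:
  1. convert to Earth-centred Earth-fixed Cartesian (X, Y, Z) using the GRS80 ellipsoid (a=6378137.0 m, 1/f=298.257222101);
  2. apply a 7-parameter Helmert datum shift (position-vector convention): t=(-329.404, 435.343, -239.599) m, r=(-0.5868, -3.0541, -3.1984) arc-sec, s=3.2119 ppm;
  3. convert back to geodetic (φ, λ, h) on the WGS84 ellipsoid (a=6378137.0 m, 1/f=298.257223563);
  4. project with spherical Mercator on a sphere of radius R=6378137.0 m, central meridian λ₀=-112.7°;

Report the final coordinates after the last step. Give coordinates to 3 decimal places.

start: φ=12.057007°, λ=-130.308493°, h=0.000 m
→ ECEF (a=6378137.000, f=1/298.257222101): X=-4035604.9808, Y=-4757192.3553, Z=1323570.3288
→ Helmert 7p (PV): X=-4036040.7111, Y=-4756705.9491, Z=1323288.7605
→ geod (Bowring, a=6378137.000): φ=12.05468587°, λ=-130.31443481°, h=-145.8578 m
→ merc (R=6378137.0, λ₀=-112.7°): E=-1960829.9138, N=1351932.6446

E=-1960829.914 m, N=1351932.645 m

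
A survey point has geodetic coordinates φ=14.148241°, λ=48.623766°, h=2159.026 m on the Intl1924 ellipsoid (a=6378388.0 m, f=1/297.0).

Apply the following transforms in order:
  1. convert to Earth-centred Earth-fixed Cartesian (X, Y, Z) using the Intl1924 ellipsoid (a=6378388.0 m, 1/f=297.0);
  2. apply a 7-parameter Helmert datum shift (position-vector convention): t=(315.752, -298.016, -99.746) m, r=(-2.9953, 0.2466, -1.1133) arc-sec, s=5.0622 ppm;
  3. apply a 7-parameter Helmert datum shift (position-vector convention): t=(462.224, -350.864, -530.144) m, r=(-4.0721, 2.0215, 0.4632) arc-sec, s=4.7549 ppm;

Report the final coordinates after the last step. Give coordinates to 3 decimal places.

X=4091284.234 m, Y=4643005.476 m, Z=1548617.986 m

start: φ=14.148241°, λ=48.623766°, h=2159.026 m
→ ECEF (a=6378388.000, f=1/297.0): X=4090434.4280, Y=4643568.5763, Z=1549436.7494
→ Helmert 7p (PV): X=4090797.8025, Y=4643294.4895, Z=1549272.5241
→ Helmert 7p (PV): X=4091284.2342, Y=4643005.4765, Z=1548617.9859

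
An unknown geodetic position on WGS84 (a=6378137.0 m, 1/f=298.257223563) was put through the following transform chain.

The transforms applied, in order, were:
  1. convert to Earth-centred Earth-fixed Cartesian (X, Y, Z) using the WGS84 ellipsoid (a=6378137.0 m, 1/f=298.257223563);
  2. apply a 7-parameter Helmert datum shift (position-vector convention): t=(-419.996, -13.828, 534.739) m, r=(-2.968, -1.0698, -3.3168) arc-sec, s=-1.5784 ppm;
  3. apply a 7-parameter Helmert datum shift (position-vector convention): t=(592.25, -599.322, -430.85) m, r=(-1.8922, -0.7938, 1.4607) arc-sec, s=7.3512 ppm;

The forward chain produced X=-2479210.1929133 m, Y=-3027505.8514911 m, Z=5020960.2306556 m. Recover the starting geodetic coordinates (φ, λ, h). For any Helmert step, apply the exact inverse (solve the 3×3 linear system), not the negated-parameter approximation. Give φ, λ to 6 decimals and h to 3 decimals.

φ=52.256622°, λ=-129.319397°, h=563.720 m

start: X=-2479210.1929, Y=-3027505.8515, Z=5020960.2307 m
→ Helmert⁻¹: X=-2479786.3248, Y=-3026912.7812, Z=5021335.9432
→ Helmert⁻¹: X=-2479295.5264, Y=-3027015.8440, Z=5020778.4314
→ geod (Bowring, a=6378137.000): φ=52.25662200°, λ=-129.31939700°, h=563.7200 m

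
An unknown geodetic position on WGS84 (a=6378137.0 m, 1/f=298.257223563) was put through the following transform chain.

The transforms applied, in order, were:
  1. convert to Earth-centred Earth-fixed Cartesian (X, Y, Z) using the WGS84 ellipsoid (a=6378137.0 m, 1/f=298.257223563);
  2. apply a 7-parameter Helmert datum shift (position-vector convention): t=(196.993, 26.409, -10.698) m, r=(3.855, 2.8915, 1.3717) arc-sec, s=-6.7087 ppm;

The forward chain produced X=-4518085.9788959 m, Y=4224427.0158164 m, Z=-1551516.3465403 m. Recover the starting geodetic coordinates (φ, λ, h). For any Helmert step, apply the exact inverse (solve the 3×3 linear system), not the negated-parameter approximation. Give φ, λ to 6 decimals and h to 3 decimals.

start: X=-4518085.9789, Y=4224427.0158, Z=-1551516.3465 m
→ Helmert⁻¹: X=-4518263.4389, Y=4224429.9947, Z=-1551658.3487
→ geod (Bowring, a=6378137.000): φ=-14.17336700°, λ=136.92493100°, h=294.0350 m

φ=-14.173367°, λ=136.924931°, h=294.035 m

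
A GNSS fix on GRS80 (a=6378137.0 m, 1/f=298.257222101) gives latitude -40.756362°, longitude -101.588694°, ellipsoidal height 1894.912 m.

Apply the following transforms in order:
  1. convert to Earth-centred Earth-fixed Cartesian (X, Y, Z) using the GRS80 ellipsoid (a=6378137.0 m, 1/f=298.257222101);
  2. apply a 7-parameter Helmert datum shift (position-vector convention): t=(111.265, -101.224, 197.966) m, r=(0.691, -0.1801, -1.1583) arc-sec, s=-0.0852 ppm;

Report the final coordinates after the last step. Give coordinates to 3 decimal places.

start: φ=-40.756362°, λ=-101.588694°, h=1894.912 m
→ ECEF (a=6378137.000, f=1/298.257222101): X=-972228.0303, Y=-4741075.1005, Z=-4143202.8957
→ Helmert 7p (PV): X=-972139.6888, Y=-4741156.5809, Z=-4143021.3085

X=-972139.689 m, Y=-4741156.581 m, Z=-4143021.309 m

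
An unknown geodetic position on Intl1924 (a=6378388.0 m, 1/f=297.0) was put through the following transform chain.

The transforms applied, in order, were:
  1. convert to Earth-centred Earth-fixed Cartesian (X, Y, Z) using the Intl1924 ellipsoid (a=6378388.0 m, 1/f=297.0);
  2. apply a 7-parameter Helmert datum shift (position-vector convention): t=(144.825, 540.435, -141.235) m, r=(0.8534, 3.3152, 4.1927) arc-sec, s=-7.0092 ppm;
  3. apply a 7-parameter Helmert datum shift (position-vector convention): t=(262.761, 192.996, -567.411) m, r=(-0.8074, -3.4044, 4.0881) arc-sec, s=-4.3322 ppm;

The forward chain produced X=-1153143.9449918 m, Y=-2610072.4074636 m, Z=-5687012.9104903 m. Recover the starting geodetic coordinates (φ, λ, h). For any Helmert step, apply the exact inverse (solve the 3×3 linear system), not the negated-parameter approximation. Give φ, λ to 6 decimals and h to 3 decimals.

start: X=-1153143.9450, Y=-2610072.4075, Z=-5687012.9105 m
→ Helmert⁻¹: X=-1153557.2918, Y=-2610231.5896, Z=-5686461.3124
→ Helmert⁻¹: X=-1153671.8779, Y=-2610790.4005, Z=-5686367.6748
→ geod (Bowring, a=6378388.000): φ=-63.49980300°, λ=-113.83996700°, h=1327.0530 m

φ=-63.499803°, λ=-113.839967°, h=1327.053 m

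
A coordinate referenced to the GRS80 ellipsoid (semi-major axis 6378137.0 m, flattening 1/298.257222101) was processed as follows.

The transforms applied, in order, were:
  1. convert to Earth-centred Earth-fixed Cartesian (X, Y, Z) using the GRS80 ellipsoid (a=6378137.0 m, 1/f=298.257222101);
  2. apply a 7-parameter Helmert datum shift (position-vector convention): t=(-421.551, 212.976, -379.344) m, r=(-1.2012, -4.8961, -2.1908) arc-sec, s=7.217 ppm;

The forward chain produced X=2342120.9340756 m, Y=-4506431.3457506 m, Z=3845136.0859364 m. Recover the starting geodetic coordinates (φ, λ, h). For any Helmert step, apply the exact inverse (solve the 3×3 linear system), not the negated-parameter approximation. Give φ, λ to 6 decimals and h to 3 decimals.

start: X=2342120.9341, Y=-4506431.3458, Z=3845136.0859 m
→ Helmert⁻¹: X=2342664.7234, Y=-4506609.3094, Z=3845405.8247
→ geod (Bowring, a=6378137.000): φ=37.31468200°, λ=-62.53329600°, h=295.7780 m

φ=37.314682°, λ=-62.533296°, h=295.778 m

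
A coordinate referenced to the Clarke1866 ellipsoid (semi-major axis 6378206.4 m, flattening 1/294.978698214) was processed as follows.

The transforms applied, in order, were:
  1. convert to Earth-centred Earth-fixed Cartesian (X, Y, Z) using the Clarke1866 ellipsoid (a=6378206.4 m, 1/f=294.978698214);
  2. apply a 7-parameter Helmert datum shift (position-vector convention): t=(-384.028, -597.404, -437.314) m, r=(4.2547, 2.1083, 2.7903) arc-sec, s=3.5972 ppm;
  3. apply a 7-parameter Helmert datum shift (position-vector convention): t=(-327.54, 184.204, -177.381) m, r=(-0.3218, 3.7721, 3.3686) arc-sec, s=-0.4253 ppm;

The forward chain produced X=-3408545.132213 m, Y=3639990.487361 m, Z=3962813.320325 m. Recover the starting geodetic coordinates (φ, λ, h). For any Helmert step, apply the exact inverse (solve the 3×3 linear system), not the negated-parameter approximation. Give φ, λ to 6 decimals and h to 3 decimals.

φ=38.666178°, λ=133.108745°, h=-7.979 m

start: X=-3408545.1322, Y=3639990.4874, Z=3962813.3203 m
→ Helmert⁻¹: X=-3408232.0704, Y=3639857.3100, Z=3962935.7369
→ Helmert⁻¹: X=-3407827.0447, Y=3640569.4702, Z=3963248.8660
→ geod (Bowring, a=6378206.400): φ=38.66617800°, λ=133.10874500°, h=-7.9790 m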